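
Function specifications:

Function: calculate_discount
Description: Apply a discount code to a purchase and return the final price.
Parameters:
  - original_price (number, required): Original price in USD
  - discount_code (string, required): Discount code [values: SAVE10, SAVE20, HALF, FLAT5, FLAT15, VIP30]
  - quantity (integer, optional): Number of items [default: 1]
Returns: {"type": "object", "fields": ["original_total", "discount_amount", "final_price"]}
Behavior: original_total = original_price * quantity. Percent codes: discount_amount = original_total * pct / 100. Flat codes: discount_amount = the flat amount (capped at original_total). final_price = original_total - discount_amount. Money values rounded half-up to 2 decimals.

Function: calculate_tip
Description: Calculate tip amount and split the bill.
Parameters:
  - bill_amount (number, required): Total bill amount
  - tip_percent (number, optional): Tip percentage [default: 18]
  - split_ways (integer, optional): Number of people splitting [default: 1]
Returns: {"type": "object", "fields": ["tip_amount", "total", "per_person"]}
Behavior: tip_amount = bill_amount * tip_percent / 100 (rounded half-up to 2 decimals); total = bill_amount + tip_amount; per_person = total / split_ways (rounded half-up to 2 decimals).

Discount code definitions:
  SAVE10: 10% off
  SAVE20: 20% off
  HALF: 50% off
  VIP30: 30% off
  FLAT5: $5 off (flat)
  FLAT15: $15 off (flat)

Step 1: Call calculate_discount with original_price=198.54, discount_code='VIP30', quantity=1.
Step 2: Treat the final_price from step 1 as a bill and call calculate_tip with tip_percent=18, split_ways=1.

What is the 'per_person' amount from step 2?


Step 1: calculate_discount(original_price=198.54, discount_code=VIP30, quantity=1)
  original_total = 198.54 * 1 = 198.54
  VIP30 = 30% off: discount_amount = 198.54 * 30/100 = 59.562 -> 59.56
  final_price = 198.54 - 59.56 = 138.98
  -> final_price = 138.98
Step 2: calculate_tip(bill_amount=138.98, tip_percent=18, split_ways=1)
  tip_amount = 138.98 * 18/100 = 25.0164 -> 25.02
  total = 138.98 + 25.02 = 164.00
  per_person = 164.00 / 1 = 164 -> 164.00
  -> per_person = 164.00
$164.00


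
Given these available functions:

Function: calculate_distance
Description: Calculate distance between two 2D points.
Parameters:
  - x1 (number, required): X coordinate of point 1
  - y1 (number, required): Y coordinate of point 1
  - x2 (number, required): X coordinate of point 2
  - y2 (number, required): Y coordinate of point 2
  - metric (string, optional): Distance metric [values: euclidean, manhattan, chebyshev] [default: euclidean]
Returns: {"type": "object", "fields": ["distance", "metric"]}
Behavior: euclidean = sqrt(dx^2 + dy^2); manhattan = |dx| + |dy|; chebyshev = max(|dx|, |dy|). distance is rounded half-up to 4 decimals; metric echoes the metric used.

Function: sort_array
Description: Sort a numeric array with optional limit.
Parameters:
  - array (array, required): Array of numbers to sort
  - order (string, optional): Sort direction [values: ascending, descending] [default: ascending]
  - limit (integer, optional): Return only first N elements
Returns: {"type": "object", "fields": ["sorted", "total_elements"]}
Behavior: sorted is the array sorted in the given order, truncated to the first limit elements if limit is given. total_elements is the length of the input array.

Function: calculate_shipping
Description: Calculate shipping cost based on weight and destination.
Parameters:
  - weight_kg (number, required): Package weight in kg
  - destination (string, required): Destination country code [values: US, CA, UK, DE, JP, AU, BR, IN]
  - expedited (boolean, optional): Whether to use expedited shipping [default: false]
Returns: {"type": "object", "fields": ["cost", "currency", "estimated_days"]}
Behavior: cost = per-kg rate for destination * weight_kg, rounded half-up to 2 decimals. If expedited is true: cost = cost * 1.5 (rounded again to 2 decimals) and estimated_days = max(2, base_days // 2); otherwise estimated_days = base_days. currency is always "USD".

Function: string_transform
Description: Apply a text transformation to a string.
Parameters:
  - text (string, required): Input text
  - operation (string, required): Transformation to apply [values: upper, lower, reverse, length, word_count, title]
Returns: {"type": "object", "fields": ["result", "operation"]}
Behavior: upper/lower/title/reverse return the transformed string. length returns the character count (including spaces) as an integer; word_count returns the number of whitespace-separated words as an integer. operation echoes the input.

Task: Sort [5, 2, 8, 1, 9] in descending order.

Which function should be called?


The task needs a function whose description is: Sort a numeric array with optional limit.
sort_array


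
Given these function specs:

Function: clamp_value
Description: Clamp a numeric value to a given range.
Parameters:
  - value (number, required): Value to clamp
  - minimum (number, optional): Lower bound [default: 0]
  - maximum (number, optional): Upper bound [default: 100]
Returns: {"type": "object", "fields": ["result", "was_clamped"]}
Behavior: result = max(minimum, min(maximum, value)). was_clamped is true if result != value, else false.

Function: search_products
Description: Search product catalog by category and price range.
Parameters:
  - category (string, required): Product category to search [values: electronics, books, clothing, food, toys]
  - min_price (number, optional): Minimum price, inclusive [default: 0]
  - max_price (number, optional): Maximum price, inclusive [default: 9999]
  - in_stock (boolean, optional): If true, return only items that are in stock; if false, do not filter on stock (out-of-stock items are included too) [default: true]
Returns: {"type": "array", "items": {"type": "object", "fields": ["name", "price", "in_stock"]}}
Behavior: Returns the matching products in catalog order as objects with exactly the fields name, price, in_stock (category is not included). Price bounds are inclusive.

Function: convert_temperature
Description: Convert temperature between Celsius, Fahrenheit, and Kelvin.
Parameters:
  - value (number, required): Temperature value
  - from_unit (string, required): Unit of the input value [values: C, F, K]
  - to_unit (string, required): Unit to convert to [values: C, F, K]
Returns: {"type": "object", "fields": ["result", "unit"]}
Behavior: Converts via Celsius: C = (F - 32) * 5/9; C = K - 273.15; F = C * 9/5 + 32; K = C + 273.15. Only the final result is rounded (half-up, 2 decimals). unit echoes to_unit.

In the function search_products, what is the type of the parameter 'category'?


The search_products spec declares:
  - category (string, required): Product category to search [values: electronics, books, clothing, food, toys]
Type:
string


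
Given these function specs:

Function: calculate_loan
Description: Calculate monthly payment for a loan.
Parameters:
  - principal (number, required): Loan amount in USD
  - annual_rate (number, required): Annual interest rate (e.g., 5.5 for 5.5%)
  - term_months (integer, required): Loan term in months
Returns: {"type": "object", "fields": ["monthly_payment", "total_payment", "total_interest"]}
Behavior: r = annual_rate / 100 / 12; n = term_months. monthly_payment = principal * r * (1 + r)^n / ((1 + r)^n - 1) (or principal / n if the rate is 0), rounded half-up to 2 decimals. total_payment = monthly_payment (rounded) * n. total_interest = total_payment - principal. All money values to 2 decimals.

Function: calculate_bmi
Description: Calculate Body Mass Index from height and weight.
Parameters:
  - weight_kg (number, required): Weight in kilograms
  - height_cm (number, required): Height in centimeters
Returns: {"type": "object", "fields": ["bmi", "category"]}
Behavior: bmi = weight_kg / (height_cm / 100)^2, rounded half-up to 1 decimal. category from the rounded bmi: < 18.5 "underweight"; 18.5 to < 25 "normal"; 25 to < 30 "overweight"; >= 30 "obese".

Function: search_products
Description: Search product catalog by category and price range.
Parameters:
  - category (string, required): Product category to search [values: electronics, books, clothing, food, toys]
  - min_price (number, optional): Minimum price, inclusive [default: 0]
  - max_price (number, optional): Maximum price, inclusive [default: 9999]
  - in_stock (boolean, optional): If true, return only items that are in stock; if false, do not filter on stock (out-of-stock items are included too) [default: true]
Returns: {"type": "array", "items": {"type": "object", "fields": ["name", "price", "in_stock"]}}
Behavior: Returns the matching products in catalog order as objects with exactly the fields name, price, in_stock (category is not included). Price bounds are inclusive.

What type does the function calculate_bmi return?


The calculate_bmi spec declares Returns: {"type": "object", "fields": ["bmi", "category"]}
Type:
object


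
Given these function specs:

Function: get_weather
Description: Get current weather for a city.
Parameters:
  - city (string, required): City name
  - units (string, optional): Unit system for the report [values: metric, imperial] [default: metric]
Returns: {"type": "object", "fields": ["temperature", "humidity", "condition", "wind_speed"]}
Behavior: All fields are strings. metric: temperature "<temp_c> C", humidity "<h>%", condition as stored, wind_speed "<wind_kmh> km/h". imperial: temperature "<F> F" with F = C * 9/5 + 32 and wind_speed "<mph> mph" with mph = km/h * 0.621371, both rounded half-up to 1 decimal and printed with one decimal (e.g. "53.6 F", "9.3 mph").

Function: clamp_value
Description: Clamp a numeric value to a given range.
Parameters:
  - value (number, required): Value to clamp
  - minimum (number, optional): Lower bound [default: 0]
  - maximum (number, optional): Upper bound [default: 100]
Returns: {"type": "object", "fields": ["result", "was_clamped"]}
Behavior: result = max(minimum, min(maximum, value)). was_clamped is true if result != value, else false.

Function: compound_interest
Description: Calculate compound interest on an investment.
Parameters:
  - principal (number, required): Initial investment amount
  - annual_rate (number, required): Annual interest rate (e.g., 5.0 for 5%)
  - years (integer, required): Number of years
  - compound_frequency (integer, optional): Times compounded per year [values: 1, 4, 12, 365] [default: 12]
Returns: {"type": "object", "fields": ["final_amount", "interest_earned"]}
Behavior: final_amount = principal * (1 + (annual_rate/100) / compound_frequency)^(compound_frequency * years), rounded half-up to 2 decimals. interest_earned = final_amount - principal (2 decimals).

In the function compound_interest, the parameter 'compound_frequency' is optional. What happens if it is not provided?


The compound_interest spec declares:
  - compound_frequency (integer, optional): Times compounded per year [values: 1, 4, 12, 365] [default: 12]
It defaults to 12


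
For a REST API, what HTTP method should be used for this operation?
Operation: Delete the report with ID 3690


GET = read, POST = create, PUT = update/replace, DELETE = remove
This operation is a removal.
DELETE


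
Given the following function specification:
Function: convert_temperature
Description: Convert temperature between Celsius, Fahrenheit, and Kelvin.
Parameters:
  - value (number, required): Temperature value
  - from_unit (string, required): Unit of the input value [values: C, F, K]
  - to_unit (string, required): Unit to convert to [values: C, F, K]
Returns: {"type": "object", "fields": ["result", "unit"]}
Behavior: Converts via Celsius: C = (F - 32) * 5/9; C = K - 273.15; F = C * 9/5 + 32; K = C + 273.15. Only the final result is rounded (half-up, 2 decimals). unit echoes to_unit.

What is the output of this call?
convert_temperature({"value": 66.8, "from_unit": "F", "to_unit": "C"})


To C: (66.8 - 32) * 5/9 = 19.333333
Target is C: 19.333333
Round to 2 decimals: 19.33
Output:
{"result": 19.33, "unit": "C"}


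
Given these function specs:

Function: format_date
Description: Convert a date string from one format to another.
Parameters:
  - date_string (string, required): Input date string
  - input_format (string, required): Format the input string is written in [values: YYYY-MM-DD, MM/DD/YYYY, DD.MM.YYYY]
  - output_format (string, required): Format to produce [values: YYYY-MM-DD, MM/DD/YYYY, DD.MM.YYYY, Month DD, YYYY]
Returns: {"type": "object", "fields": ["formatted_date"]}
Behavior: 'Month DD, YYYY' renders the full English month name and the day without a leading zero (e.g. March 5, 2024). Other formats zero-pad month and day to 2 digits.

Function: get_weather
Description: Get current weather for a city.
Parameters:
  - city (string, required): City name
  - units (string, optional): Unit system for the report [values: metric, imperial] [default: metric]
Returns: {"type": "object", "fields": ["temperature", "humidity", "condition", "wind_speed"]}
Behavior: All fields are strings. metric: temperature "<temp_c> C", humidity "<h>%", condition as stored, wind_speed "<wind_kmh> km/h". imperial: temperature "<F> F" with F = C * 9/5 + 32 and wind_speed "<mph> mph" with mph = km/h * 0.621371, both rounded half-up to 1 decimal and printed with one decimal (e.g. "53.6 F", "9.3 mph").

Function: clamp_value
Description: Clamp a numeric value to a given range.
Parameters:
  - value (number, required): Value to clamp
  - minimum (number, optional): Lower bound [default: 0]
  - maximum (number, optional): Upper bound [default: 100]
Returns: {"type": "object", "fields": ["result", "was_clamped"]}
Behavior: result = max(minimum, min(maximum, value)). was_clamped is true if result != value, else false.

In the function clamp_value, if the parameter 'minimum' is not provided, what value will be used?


The clamp_value spec declares:
  - minimum (number, optional): Lower bound [default: 0]
Default:
0


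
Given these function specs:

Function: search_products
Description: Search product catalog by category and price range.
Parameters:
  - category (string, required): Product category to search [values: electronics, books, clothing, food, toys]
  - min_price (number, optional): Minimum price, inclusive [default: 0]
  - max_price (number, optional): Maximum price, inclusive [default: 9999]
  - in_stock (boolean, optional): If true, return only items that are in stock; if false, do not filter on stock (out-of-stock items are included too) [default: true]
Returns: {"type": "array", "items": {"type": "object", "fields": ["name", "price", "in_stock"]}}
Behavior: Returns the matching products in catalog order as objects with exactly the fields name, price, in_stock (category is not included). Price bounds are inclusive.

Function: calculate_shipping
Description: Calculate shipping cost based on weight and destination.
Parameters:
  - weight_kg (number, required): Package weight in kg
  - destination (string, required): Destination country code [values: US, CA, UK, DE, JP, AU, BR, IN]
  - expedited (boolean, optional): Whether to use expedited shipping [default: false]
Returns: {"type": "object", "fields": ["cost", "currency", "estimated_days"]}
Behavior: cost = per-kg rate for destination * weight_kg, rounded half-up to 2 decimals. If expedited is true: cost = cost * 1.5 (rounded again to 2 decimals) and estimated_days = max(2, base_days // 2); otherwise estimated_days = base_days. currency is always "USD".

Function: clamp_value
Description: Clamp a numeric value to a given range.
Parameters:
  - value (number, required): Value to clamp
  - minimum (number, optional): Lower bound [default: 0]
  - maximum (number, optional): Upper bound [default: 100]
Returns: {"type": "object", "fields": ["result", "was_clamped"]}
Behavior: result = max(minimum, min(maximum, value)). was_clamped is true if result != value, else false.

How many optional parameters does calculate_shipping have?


Parameters of calculate_shipping: weight_kg (required), destination (required), expedited (optional)
Optional count:
1


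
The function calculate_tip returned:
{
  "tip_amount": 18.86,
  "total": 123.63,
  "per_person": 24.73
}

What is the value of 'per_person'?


24.73


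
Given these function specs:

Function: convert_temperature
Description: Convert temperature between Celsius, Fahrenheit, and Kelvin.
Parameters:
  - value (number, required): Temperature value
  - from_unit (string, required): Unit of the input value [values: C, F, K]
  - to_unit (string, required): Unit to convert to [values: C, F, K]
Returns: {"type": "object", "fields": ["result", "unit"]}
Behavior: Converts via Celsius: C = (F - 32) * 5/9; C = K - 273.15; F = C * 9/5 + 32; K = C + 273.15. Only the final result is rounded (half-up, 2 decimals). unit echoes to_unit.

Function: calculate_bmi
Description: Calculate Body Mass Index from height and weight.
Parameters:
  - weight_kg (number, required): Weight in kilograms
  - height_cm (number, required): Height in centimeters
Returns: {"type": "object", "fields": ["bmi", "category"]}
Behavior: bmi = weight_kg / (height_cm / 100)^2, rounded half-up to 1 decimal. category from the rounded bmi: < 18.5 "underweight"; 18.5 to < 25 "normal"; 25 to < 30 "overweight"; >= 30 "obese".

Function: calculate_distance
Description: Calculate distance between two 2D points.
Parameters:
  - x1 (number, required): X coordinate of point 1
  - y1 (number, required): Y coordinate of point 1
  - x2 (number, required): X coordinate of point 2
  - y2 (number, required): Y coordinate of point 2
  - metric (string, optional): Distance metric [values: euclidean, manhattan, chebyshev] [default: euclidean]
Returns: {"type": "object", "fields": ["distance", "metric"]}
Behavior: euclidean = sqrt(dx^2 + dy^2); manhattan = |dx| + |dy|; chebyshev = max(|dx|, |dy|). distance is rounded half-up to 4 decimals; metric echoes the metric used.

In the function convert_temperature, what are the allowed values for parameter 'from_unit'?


The convert_temperature spec declares:
  - from_unit (string, required): Unit of the input value [values: C, F, K]
Allowed values:
C, F, K


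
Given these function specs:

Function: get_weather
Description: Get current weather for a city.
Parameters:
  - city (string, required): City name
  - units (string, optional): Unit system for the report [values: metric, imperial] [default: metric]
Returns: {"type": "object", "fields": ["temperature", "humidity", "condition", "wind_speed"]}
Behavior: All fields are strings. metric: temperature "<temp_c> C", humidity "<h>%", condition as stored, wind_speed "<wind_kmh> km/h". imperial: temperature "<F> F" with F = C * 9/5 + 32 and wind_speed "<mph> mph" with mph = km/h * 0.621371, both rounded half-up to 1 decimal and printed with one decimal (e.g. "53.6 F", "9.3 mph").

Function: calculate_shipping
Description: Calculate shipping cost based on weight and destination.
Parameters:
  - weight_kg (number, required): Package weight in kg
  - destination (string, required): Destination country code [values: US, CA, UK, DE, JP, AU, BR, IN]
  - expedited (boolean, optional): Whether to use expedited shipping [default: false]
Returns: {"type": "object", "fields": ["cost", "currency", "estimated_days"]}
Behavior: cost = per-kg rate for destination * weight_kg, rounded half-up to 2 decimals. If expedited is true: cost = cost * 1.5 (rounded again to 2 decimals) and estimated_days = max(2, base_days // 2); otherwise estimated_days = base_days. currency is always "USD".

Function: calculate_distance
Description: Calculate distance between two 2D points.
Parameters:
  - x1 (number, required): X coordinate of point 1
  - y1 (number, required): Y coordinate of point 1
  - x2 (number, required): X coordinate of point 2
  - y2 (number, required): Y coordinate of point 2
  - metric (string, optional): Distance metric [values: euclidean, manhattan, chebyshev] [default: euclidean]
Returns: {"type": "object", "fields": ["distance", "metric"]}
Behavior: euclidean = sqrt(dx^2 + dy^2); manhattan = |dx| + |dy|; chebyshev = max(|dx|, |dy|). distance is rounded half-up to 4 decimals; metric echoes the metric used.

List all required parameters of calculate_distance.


Parameters of calculate_distance and their required/optional flag:
  x1: required
  y1: required
  x2: required
  y2: required
  metric: optional
x1, x2, y1, y2


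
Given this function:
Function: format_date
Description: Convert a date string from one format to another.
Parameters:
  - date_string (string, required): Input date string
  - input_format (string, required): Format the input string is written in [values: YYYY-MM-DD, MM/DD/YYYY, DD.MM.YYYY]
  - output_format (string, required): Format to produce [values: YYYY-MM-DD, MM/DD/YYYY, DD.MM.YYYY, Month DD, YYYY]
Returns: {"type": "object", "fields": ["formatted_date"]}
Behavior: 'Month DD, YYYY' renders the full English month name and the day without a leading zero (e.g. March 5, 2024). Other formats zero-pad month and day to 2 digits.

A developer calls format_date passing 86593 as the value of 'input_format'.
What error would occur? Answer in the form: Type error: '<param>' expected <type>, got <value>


Spec: 'input_format' is declared as string; 86593 is an integer.
Type error: 'input_format' expected string, got 86593


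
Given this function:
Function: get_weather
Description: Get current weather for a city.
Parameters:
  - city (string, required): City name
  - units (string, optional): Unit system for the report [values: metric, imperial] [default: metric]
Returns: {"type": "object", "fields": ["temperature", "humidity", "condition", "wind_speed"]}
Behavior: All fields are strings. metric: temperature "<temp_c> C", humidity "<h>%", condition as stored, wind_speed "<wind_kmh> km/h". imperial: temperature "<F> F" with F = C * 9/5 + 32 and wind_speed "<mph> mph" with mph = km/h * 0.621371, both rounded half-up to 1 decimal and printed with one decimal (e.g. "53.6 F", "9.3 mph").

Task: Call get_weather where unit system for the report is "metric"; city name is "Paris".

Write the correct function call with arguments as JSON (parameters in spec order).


Mapping each described value to its parameter name:
  'Unit system for the report' -> units = "metric"
  'City name' -> city = "Paris"
get_weather({"city": "Paris", "units": "metric"})


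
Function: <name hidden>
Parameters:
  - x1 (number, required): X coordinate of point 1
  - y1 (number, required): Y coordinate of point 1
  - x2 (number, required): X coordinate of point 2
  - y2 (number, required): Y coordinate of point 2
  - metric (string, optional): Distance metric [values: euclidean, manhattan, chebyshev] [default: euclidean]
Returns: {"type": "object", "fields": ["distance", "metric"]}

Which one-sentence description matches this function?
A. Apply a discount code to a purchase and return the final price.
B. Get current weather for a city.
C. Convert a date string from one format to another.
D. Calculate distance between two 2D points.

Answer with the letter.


Parameters x1, y1, x2, y2, metric and return ["distance", "metric"] fit: Calculate distance between two 2D points.
D


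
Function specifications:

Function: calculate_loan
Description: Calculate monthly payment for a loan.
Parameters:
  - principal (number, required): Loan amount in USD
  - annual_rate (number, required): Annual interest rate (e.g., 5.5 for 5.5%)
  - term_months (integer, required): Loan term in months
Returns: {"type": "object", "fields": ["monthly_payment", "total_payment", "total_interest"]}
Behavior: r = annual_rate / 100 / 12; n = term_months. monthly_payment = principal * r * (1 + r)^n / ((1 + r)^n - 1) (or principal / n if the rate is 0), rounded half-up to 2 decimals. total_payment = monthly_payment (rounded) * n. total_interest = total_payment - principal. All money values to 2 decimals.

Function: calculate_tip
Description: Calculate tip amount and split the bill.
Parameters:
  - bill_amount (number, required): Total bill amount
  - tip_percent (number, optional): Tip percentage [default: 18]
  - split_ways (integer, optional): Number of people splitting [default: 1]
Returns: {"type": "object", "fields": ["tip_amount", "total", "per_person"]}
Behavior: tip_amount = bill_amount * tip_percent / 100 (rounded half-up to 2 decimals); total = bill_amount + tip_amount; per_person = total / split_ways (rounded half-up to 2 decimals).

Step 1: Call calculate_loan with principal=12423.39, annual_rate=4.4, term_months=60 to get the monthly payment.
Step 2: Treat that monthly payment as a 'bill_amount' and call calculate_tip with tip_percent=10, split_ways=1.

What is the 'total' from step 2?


Step 1: calculate_loan(principal=12423.39, annual_rate=4.4, term_months=60)
  r = 4.4 / 100 / 12 = 0.003666666667 (keep full precision)
  (1 + r)^60 = 1.24557547
  monthly_payment = 12423.39 * 0.003666666667 * 1.24557547 / (1.24557547 - 1) = 231.045018 -> 231.05
  total_payment = 231.05 * 60 = 13863.00
  total_interest = 13863.00 - 12423.39 = 1439.61
  -> monthly_payment = 231.05
Step 2: calculate_tip(bill_amount=231.05, tip_percent=10, split_ways=1)
  tip_amount = 231.05 * 10/100 = 23.105 -> 23.11
  total = 231.05 + 23.11 = 254.16
  per_person = 254.16 / 1 = 254.16 -> 254.16
  -> total = 254.16
$254.16


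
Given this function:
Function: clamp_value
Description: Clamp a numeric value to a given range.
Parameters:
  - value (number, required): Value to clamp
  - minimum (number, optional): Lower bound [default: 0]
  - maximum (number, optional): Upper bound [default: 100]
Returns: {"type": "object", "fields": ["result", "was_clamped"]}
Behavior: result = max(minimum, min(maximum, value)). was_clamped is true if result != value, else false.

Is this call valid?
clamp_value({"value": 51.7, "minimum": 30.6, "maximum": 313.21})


Checking all required parameters present and types match... All valid.
Valid


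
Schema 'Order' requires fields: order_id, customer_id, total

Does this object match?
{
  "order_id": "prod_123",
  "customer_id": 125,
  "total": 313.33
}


Checking required fields... All present.
Valid - all required fields present


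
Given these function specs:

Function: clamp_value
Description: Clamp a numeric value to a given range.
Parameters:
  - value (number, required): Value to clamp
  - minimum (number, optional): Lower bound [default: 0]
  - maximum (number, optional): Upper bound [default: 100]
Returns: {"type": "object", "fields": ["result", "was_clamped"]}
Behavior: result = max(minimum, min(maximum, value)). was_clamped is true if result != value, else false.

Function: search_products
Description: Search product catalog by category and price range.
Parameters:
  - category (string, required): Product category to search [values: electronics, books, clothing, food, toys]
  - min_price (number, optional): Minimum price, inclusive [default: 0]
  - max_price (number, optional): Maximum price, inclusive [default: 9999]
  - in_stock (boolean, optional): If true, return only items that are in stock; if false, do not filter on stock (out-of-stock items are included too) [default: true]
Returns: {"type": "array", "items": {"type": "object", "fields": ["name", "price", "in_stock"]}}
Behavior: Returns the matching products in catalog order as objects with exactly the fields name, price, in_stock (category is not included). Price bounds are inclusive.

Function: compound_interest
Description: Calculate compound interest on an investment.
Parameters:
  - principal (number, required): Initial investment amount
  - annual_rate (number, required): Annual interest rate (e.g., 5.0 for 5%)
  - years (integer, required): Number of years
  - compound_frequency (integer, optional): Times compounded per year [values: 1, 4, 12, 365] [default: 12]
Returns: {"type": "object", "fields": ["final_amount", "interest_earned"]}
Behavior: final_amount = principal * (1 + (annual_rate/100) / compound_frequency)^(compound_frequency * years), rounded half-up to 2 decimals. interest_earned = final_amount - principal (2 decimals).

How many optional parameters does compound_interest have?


Parameters of compound_interest: principal (required), annual_rate (required), years (required), compound_frequency (optional)
Optional count:
1


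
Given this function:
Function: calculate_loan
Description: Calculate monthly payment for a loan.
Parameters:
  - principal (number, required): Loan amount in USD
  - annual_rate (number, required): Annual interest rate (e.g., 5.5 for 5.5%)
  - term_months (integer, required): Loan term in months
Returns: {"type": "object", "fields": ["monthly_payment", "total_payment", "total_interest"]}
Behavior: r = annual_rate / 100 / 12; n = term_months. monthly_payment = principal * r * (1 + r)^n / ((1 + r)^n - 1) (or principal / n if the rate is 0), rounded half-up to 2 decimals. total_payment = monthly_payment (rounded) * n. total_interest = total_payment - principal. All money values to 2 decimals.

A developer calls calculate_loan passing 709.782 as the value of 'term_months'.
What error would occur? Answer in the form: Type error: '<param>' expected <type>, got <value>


Spec: 'term_months' is declared as integer; 709.782 is a non-integer number.
Type error: 'term_months' expected integer, got 709.782


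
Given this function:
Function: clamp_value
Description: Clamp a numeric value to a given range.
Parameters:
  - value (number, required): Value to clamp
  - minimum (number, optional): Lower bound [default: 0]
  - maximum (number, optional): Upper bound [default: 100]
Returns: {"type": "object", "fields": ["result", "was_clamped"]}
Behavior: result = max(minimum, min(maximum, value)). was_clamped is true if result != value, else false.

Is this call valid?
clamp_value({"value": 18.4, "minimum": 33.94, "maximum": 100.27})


Checking all required parameters present and types match... All valid.
Valid


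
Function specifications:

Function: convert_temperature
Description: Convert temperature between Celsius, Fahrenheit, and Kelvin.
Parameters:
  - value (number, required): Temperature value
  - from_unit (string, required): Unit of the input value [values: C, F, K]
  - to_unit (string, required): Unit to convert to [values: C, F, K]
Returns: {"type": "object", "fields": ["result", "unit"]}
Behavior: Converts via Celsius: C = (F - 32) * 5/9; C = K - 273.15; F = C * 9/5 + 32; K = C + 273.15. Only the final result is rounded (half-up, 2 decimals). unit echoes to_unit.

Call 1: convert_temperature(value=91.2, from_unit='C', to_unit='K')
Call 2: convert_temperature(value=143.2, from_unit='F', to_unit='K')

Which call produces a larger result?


Call 1:
  Input already in C: 91.2
  To K: 91.2 + 273.15 = 364.35
  Round to 2 decimals: 364.35
  -> 364.35 K
Call 2:
  To C: (143.2 - 32) * 5/9 = 61.777778
  To K: 61.777778 + 273.15 = 334.927778
  Round to 2 decimals: 334.93
  -> 334.93 K
Call 1 (364.35 K)


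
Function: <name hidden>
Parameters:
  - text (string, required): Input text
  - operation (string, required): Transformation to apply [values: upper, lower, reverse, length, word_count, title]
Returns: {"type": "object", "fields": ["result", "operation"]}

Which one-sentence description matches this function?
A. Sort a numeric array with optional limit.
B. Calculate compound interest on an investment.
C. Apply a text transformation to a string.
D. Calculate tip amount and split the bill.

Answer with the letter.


Parameters text, operation and return ["result", "operation"] fit: Apply a text transformation to a string.
C


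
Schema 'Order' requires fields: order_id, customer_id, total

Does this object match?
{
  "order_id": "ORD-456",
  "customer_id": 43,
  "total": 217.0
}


Checking required fields... All present.
Valid - all required fields present


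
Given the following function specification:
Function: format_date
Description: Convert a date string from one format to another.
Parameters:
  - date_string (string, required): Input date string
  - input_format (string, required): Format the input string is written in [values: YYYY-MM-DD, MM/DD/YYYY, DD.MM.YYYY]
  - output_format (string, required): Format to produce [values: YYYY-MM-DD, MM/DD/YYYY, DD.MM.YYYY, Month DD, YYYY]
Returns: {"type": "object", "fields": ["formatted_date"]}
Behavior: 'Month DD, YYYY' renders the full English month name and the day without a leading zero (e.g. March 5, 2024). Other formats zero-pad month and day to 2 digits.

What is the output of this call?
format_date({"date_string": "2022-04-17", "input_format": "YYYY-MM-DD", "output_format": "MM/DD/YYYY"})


Parse '2022-04-17' as YYYY-MM-DD: year=2022, month=4, day=17
Render as MM/DD/YYYY: 04/17/2022
Output:
{"formatted_date": "04/17/2022"}


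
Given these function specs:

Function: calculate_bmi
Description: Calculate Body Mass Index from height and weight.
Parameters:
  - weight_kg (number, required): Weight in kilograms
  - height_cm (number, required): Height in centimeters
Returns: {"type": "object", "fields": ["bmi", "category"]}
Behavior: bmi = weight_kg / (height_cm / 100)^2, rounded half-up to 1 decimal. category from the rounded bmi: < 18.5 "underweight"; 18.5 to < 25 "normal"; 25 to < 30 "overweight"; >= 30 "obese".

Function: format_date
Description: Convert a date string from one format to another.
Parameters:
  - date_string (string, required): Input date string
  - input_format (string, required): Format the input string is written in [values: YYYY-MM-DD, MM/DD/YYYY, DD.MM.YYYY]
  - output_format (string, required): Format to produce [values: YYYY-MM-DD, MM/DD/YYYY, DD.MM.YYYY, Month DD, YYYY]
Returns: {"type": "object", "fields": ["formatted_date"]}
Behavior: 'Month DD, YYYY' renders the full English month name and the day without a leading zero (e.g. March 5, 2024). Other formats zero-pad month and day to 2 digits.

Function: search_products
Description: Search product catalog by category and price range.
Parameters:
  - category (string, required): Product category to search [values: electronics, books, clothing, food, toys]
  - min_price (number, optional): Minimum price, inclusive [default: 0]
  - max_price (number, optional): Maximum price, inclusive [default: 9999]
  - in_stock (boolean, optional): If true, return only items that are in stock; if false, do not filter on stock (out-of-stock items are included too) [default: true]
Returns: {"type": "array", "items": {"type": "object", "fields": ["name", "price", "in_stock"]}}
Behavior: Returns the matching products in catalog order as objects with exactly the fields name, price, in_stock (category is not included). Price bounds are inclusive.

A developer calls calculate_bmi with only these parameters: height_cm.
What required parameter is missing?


Required parameters: weight_kg, height_cm
Provided: height_cm
Missing: weight_kg
weight_kg


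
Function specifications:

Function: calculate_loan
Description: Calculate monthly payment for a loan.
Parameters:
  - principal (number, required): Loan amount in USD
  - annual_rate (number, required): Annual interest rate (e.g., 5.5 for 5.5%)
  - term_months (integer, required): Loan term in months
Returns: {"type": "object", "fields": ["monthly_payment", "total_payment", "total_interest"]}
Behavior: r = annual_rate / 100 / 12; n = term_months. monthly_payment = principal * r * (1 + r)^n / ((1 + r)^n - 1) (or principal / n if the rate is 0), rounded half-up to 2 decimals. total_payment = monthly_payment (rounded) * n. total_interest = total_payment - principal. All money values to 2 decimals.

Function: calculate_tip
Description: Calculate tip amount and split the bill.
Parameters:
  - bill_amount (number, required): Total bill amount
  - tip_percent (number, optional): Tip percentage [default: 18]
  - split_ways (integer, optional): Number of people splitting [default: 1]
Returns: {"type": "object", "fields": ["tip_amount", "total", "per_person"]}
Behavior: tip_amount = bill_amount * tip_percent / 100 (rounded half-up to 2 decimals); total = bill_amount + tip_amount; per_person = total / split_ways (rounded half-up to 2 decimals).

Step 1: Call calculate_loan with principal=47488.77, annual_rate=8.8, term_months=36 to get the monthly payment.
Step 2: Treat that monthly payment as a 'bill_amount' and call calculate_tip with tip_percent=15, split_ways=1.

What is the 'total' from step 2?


Step 1: calculate_loan(principal=47488.77, annual_rate=8.8, term_months=36)
  r = 8.8 / 100 / 12 = 0.007333333333 (keep full precision)
  (1 + r)^36 = 1.30087447
  monthly_payment = 47488.77 * 0.007333333333 * 1.30087447 / (1.30087447 - 1) = 1505.713697 -> 1505.71
  total_payment = 1505.71 * 36 = 54205.56
  total_interest = 54205.56 - 47488.77 = 6716.79
  -> monthly_payment = 1505.71
Step 2: calculate_tip(bill_amount=1505.71, tip_percent=15, split_ways=1)
  tip_amount = 1505.71 * 15/100 = 225.8565 -> 225.86
  total = 1505.71 + 225.86 = 1731.57
  per_person = 1731.57 / 1 = 1731.57 -> 1731.57
  -> total = 1731.57
$1731.57


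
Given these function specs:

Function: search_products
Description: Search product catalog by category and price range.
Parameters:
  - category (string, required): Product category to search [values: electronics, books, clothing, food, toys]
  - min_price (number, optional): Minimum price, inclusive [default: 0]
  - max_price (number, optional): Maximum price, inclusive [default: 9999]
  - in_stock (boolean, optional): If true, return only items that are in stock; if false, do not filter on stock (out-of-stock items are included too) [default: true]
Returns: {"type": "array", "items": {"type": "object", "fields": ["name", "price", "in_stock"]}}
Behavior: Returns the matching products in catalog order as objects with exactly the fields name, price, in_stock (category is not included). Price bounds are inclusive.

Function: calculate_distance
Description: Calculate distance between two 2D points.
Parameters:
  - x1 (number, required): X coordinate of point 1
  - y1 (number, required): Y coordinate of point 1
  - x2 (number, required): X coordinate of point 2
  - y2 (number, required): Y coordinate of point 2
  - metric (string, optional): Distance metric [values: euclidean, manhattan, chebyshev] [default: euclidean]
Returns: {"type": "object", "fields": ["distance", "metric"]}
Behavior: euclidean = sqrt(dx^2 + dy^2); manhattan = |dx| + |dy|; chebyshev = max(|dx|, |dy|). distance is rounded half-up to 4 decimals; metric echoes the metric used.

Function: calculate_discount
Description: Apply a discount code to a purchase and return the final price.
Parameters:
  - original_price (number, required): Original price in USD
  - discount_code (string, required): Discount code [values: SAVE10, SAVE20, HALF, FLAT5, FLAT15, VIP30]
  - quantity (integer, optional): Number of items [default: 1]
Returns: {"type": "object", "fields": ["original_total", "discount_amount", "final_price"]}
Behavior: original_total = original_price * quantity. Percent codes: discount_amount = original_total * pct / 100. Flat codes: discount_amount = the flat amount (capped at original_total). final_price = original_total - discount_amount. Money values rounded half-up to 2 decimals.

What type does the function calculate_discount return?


The calculate_discount spec declares Returns: {"type": "object", "fields": ["original_total", "discount_amount", "final_price"]}
Type:
object


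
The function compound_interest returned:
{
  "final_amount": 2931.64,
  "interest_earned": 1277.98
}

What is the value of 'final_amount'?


2931.64


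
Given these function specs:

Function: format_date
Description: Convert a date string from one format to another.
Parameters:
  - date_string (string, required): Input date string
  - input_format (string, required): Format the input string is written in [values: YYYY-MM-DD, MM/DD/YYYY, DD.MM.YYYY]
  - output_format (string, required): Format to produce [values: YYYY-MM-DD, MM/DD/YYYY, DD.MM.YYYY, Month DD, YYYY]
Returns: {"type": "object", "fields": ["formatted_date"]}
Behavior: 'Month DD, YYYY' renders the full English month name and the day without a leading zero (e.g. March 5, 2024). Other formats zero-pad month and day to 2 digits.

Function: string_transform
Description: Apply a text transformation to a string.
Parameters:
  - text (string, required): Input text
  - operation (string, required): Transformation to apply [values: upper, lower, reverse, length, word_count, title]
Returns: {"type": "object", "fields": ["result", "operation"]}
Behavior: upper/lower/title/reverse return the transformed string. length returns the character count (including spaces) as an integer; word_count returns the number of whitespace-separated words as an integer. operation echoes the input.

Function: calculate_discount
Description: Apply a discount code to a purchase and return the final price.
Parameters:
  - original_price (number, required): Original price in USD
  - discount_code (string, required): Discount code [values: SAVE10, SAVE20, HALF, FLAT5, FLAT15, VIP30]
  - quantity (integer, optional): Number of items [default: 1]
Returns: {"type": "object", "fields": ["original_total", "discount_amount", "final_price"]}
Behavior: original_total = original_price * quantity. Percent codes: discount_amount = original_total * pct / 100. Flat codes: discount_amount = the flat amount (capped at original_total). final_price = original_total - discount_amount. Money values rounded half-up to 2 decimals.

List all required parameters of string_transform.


Parameters of string_transform and their required/optional flag:
  text: required
  operation: required
operation, text
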